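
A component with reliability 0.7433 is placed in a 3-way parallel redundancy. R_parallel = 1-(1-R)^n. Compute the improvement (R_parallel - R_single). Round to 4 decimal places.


R_single = 0.7433, n = 3
1 - R_single = 0.2567
(1 - R_single)^n = 0.2567^3 = 0.0169
R_parallel = 1 - 0.0169 = 0.9831
Improvement = 0.9831 - 0.7433
Improvement = 0.2398

0.2398


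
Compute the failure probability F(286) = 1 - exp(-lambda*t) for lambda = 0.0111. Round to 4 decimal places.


lambda = 0.0111, t = 286
lambda * t = 3.1746
exp(-3.1746) = 0.0418
F(t) = 1 - 0.0418
F(t) = 0.9582

0.9582


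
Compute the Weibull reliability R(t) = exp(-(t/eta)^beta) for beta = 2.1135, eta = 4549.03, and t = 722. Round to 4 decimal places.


beta = 2.1135, eta = 4549.03, t = 722
t/eta = 722 / 4549.03 = 0.1587
(t/eta)^beta = 0.1587^2.1135 = 0.0204
R(t) = exp(-0.0204)
R(t) = 0.9798

0.9798


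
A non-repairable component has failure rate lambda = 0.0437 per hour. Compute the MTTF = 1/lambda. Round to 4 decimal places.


lambda = 0.0437
MTTF = 1 / 0.0437
MTTF = 22.8833

22.8833


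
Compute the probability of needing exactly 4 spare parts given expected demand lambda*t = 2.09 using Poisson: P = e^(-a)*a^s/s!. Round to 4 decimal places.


a = 2.09, s = 4
e^(-a) = e^(-2.09) = 0.1237
a^s = 2.09^4 = 19.0803
s! = 24
P = 0.1237 * 19.0803 / 24
P = 0.0983

0.0983


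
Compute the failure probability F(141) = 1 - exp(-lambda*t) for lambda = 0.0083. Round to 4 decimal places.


lambda = 0.0083, t = 141
lambda * t = 1.1703
exp(-1.1703) = 0.3103
F(t) = 1 - 0.3103
F(t) = 0.6897

0.6897


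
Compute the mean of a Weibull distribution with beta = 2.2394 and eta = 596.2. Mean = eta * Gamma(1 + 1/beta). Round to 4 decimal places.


beta = 2.2394, eta = 596.2
1/beta = 0.4465
1 + 1/beta = 1.4465
Gamma(1.4465) = 0.8857
Mean = 596.2 * 0.8857
Mean = 528.055

528.055


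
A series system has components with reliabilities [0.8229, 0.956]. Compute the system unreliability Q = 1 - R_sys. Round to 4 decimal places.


Components: [0.8229, 0.956]
After component 1: product = 0.8229
After component 2: product = 0.7867
R_sys = 0.7867
Q = 1 - 0.7867 = 0.2133

0.2133


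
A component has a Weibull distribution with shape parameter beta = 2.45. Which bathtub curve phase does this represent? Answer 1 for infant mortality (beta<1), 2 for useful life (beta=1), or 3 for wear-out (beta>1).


beta = 2.45
Compare beta to 1:
beta < 1 => infant mortality (phase 1)
beta = 1 => useful life (phase 2)
beta > 1 => wear-out (phase 3)
Since beta = 2.45, this is wear-out (increasing failure rate)
Phase = 3

3


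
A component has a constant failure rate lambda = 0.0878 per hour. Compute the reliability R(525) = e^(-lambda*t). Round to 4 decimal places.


lambda = 0.0878
t = 525
lambda * t = 46.095
R(t) = e^(-46.095)
R(t) = 0.0

0.0


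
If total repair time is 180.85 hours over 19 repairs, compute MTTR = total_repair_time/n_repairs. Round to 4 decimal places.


total_repair_time = 180.85
n_repairs = 19
MTTR = 180.85 / 19
MTTR = 9.5184

9.5184


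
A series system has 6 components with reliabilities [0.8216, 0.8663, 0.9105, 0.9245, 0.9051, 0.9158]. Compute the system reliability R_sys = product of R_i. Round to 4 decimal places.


Components: [0.8216, 0.8663, 0.9105, 0.9245, 0.9051, 0.9158]
After component 1 (R=0.8216): product = 0.8216
After component 2 (R=0.8663): product = 0.7118
After component 3 (R=0.9105): product = 0.6481
After component 4 (R=0.9245): product = 0.5991
After component 5 (R=0.9051): product = 0.5423
After component 6 (R=0.9158): product = 0.4966
R_sys = 0.4966

0.4966


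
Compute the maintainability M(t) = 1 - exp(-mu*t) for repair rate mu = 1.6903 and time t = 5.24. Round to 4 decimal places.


mu = 1.6903, t = 5.24
mu * t = 1.6903 * 5.24 = 8.8572
exp(-8.8572) = 0.0001
M(t) = 1 - 0.0001
M(t) = 0.9999

0.9999


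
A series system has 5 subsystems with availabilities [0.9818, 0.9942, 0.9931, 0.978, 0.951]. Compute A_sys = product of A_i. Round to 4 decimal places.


Subsystems: [0.9818, 0.9942, 0.9931, 0.978, 0.951]
After subsystem 1 (A=0.9818): product = 0.9818
After subsystem 2 (A=0.9942): product = 0.9761
After subsystem 3 (A=0.9931): product = 0.9694
After subsystem 4 (A=0.978): product = 0.948
After subsystem 5 (A=0.951): product = 0.9016
A_sys = 0.9016

0.9016


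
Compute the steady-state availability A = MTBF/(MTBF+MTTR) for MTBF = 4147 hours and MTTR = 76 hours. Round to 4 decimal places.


MTBF = 4147
MTTR = 76
MTBF + MTTR = 4223
A = 4147 / 4223
A = 0.982

0.982


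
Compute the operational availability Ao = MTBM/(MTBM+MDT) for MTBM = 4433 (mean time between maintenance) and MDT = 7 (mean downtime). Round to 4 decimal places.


MTBM = 4433
MDT = 7
MTBM + MDT = 4440
Ao = 4433 / 4440
Ao = 0.9984

0.9984


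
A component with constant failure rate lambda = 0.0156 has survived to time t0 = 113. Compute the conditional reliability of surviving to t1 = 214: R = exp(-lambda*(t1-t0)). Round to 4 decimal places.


lambda = 0.0156
t0 = 113, t1 = 214
t1 - t0 = 101
lambda * (t1-t0) = 0.0156 * 101 = 1.5756
R = exp(-1.5756)
R = 0.2069

0.2069


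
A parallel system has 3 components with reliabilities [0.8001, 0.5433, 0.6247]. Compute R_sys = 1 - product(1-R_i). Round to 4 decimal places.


Components: [0.8001, 0.5433, 0.6247]
(1 - 0.8001) = 0.1999, running product = 0.1999
(1 - 0.5433) = 0.4567, running product = 0.0913
(1 - 0.6247) = 0.3753, running product = 0.0343
Product of (1-R_i) = 0.0343
R_sys = 1 - 0.0343 = 0.9657

0.9657


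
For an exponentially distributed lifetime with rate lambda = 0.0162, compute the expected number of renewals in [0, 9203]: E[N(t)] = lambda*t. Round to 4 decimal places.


lambda = 0.0162
t = 9203
E[N(t)] = lambda * t
E[N(t)] = 0.0162 * 9203
E[N(t)] = 149.0886

149.0886


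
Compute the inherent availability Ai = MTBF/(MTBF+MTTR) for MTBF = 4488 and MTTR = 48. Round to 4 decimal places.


MTBF = 4488
MTTR = 48
MTBF + MTTR = 4536
Ai = 4488 / 4536
Ai = 0.9894

0.9894


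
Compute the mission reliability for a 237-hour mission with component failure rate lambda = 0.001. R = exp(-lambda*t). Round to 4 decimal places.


lambda = 0.001
mission_time = 237
lambda * t = 0.001 * 237 = 0.237
R = exp(-0.237)
R = 0.789

0.789


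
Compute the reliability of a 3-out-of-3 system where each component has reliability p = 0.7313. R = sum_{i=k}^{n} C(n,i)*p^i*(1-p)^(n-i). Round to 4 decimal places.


k = 3, n = 3, p = 0.7313
i=3: C(3,3)=1 * 0.7313^3 * 0.2687^0 = 0.3911
R = sum of terms = 0.3911

0.3911


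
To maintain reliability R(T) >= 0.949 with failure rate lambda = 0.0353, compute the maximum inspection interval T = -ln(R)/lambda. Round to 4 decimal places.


R_target = 0.949
lambda = 0.0353
-ln(0.949) = 0.0523
T = 0.0523 / 0.0353
T = 1.4829

1.4829


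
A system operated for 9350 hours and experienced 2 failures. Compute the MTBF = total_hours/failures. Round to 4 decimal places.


total_hours = 9350
failures = 2
MTBF = 9350 / 2
MTBF = 4675.0

4675.0


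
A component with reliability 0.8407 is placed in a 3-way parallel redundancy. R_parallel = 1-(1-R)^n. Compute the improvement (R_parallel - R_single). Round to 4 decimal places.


R_single = 0.8407, n = 3
1 - R_single = 0.1593
(1 - R_single)^n = 0.1593^3 = 0.004
R_parallel = 1 - 0.004 = 0.996
Improvement = 0.996 - 0.8407
Improvement = 0.1553

0.1553


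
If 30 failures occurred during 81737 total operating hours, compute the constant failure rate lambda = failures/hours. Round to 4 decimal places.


failures = 30
total_hours = 81737
lambda = 30 / 81737
lambda = 0.0004

0.0004


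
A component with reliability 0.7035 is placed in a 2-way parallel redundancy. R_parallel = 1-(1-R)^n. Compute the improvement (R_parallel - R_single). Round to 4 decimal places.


R_single = 0.7035, n = 2
1 - R_single = 0.2965
(1 - R_single)^n = 0.2965^2 = 0.0879
R_parallel = 1 - 0.0879 = 0.9121
Improvement = 0.9121 - 0.7035
Improvement = 0.2086

0.2086


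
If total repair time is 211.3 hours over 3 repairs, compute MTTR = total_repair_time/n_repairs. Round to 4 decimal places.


total_repair_time = 211.3
n_repairs = 3
MTTR = 211.3 / 3
MTTR = 70.4333

70.4333


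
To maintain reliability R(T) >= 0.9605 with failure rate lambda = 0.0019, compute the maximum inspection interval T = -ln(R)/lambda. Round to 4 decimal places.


R_target = 0.9605
lambda = 0.0019
-ln(0.9605) = 0.0403
T = 0.0403 / 0.0019
T = 21.2112

21.2112


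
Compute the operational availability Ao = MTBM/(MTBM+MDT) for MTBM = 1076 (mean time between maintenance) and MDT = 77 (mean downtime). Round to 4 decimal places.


MTBM = 1076
MDT = 77
MTBM + MDT = 1153
Ao = 1076 / 1153
Ao = 0.9332

0.9332


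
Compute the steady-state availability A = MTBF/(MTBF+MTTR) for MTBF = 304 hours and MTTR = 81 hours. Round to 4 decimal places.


MTBF = 304
MTTR = 81
MTBF + MTTR = 385
A = 304 / 385
A = 0.7896

0.7896


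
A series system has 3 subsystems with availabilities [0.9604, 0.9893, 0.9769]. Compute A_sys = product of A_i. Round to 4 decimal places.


Subsystems: [0.9604, 0.9893, 0.9769]
After subsystem 1 (A=0.9604): product = 0.9604
After subsystem 2 (A=0.9893): product = 0.9501
After subsystem 3 (A=0.9769): product = 0.9282
A_sys = 0.9282

0.9282


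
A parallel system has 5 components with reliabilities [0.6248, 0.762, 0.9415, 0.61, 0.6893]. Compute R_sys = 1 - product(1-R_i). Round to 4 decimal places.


Components: [0.6248, 0.762, 0.9415, 0.61, 0.6893]
(1 - 0.6248) = 0.3752, running product = 0.3752
(1 - 0.762) = 0.238, running product = 0.0893
(1 - 0.9415) = 0.0585, running product = 0.0052
(1 - 0.61) = 0.39, running product = 0.002
(1 - 0.6893) = 0.3107, running product = 0.0006
Product of (1-R_i) = 0.0006
R_sys = 1 - 0.0006 = 0.9994

0.9994


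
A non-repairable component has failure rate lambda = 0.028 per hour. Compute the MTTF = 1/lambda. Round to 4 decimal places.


lambda = 0.028
MTTF = 1 / 0.028
MTTF = 35.7143

35.7143


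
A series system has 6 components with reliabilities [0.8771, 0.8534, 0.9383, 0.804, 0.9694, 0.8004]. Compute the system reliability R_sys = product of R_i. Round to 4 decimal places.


Components: [0.8771, 0.8534, 0.9383, 0.804, 0.9694, 0.8004]
After component 1 (R=0.8771): product = 0.8771
After component 2 (R=0.8534): product = 0.7485
After component 3 (R=0.9383): product = 0.7023
After component 4 (R=0.804): product = 0.5647
After component 5 (R=0.9694): product = 0.5474
After component 6 (R=0.8004): product = 0.4381
R_sys = 0.4381

0.4381


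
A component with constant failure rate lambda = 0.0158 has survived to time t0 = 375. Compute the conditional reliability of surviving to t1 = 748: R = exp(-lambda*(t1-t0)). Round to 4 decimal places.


lambda = 0.0158
t0 = 375, t1 = 748
t1 - t0 = 373
lambda * (t1-t0) = 0.0158 * 373 = 5.8934
R = exp(-5.8934)
R = 0.0028

0.0028


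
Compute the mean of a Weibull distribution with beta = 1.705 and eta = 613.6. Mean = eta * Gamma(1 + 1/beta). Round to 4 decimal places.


beta = 1.705, eta = 613.6
1/beta = 0.5865
1 + 1/beta = 1.5865
Gamma(1.5865) = 0.8921
Mean = 613.6 * 0.8921
Mean = 547.3725

547.3725


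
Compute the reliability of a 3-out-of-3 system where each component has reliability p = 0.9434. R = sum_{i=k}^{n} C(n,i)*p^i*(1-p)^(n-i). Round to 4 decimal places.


k = 3, n = 3, p = 0.9434
i=3: C(3,3)=1 * 0.9434^3 * 0.0566^0 = 0.8396
R = sum of terms = 0.8396

0.8396


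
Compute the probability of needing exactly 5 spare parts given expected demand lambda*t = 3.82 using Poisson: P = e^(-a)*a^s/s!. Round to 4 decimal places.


a = 3.82, s = 5
e^(-a) = e^(-3.82) = 0.0219
a^s = 3.82^5 = 813.4237
s! = 120
P = 0.0219 * 813.4237 / 120
P = 0.1486

0.1486


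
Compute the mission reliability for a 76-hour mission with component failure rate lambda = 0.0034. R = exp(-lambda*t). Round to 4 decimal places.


lambda = 0.0034
mission_time = 76
lambda * t = 0.0034 * 76 = 0.2584
R = exp(-0.2584)
R = 0.7723

0.7723


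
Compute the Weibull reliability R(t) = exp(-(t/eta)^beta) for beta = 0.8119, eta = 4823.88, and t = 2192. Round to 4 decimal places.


beta = 0.8119, eta = 4823.88, t = 2192
t/eta = 2192 / 4823.88 = 0.4544
(t/eta)^beta = 0.4544^0.8119 = 0.5271
R(t) = exp(-0.5271)
R(t) = 0.5903

0.5903


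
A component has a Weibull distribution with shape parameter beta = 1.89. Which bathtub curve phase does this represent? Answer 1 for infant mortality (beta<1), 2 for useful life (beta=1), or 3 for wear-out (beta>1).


beta = 1.89
Compare beta to 1:
beta < 1 => infant mortality (phase 1)
beta = 1 => useful life (phase 2)
beta > 1 => wear-out (phase 3)
Since beta = 1.89, this is wear-out (increasing failure rate)
Phase = 3

3


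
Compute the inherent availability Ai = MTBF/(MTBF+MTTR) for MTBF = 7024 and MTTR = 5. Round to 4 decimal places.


MTBF = 7024
MTTR = 5
MTBF + MTTR = 7029
Ai = 7024 / 7029
Ai = 0.9993

0.9993


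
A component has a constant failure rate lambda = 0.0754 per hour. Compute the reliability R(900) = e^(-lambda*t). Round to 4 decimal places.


lambda = 0.0754
t = 900
lambda * t = 67.86
R(t) = e^(-67.86)
R(t) = 0.0

0.0


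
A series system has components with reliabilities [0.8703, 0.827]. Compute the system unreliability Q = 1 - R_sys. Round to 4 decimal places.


Components: [0.8703, 0.827]
After component 1: product = 0.8703
After component 2: product = 0.7197
R_sys = 0.7197
Q = 1 - 0.7197 = 0.2803

0.2803


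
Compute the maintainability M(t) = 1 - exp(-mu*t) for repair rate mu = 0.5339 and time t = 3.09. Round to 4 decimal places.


mu = 0.5339, t = 3.09
mu * t = 0.5339 * 3.09 = 1.6498
exp(-1.6498) = 0.1921
M(t) = 1 - 0.1921
M(t) = 0.8079

0.8079


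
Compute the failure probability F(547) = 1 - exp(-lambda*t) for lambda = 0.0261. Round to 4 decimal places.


lambda = 0.0261, t = 547
lambda * t = 14.2767
exp(-14.2767) = 0.0
F(t) = 1 - 0.0
F(t) = 1.0

1.0


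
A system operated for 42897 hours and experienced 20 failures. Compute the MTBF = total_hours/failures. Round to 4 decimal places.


total_hours = 42897
failures = 20
MTBF = 42897 / 20
MTBF = 2144.85

2144.85


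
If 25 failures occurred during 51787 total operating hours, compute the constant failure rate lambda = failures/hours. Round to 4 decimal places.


failures = 25
total_hours = 51787
lambda = 25 / 51787
lambda = 0.0005

0.0005


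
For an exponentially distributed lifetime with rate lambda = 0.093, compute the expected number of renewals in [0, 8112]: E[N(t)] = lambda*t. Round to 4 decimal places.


lambda = 0.093
t = 8112
E[N(t)] = lambda * t
E[N(t)] = 0.093 * 8112
E[N(t)] = 754.416

754.416


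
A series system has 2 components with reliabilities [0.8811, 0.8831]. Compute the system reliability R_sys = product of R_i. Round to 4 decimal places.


Components: [0.8811, 0.8831]
After component 1 (R=0.8811): product = 0.8811
After component 2 (R=0.8831): product = 0.7781
R_sys = 0.7781

0.7781


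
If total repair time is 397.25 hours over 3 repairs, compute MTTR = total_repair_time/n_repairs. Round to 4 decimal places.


total_repair_time = 397.25
n_repairs = 3
MTTR = 397.25 / 3
MTTR = 132.4167

132.4167


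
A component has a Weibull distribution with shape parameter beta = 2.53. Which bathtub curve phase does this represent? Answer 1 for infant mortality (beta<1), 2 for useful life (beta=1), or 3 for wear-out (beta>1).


beta = 2.53
Compare beta to 1:
beta < 1 => infant mortality (phase 1)
beta = 1 => useful life (phase 2)
beta > 1 => wear-out (phase 3)
Since beta = 2.53, this is wear-out (increasing failure rate)
Phase = 3

3


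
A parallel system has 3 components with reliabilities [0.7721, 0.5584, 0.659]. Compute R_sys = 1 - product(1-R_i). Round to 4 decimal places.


Components: [0.7721, 0.5584, 0.659]
(1 - 0.7721) = 0.2279, running product = 0.2279
(1 - 0.5584) = 0.4416, running product = 0.1006
(1 - 0.659) = 0.341, running product = 0.0343
Product of (1-R_i) = 0.0343
R_sys = 1 - 0.0343 = 0.9657

0.9657


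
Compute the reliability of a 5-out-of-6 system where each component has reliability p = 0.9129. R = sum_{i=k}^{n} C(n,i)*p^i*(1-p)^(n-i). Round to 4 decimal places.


k = 5, n = 6, p = 0.9129
i=5: C(6,5)=6 * 0.9129^5 * 0.0871^1 = 0.3313
i=6: C(6,6)=1 * 0.9129^6 * 0.0871^0 = 0.5788
R = sum of terms = 0.9102

0.9102


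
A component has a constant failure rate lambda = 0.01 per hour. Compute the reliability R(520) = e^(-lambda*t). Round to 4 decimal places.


lambda = 0.01
t = 520
lambda * t = 5.2
R(t) = e^(-5.2)
R(t) = 0.0055

0.0055


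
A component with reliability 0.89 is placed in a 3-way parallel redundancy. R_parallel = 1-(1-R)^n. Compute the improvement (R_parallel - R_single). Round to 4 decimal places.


R_single = 0.89, n = 3
1 - R_single = 0.11
(1 - R_single)^n = 0.11^3 = 0.0013
R_parallel = 1 - 0.0013 = 0.9987
Improvement = 0.9987 - 0.89
Improvement = 0.1087

0.1087


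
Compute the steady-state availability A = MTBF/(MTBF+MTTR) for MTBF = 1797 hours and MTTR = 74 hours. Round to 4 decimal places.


MTBF = 1797
MTTR = 74
MTBF + MTTR = 1871
A = 1797 / 1871
A = 0.9604

0.9604


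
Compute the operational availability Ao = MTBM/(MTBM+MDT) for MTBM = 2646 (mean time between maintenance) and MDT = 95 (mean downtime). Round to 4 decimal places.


MTBM = 2646
MDT = 95
MTBM + MDT = 2741
Ao = 2646 / 2741
Ao = 0.9653

0.9653


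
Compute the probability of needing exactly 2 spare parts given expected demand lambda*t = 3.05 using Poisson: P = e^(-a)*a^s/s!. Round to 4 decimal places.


a = 3.05, s = 2
e^(-a) = e^(-3.05) = 0.0474
a^s = 3.05^2 = 9.3025
s! = 2
P = 0.0474 * 9.3025 / 2
P = 0.2203

0.2203


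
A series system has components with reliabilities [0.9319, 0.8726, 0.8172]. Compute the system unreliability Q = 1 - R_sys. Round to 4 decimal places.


Components: [0.9319, 0.8726, 0.8172]
After component 1: product = 0.9319
After component 2: product = 0.8132
After component 3: product = 0.6645
R_sys = 0.6645
Q = 1 - 0.6645 = 0.3355

0.3355


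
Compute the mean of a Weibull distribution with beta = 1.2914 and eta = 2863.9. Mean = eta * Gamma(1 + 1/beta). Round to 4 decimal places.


beta = 1.2914, eta = 2863.9
1/beta = 0.7744
1 + 1/beta = 1.7744
Gamma(1.7744) = 0.9248
Mean = 2863.9 * 0.9248
Mean = 2648.6108

2648.6108


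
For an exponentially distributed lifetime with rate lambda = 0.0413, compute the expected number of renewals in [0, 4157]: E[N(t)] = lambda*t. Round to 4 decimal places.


lambda = 0.0413
t = 4157
E[N(t)] = lambda * t
E[N(t)] = 0.0413 * 4157
E[N(t)] = 171.6841

171.6841


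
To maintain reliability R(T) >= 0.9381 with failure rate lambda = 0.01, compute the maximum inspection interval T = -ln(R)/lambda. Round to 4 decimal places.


R_target = 0.9381
lambda = 0.01
-ln(0.9381) = 0.0639
T = 0.0639 / 0.01
T = 6.3899

6.3899


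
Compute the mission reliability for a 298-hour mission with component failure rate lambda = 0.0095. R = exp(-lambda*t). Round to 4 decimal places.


lambda = 0.0095
mission_time = 298
lambda * t = 0.0095 * 298 = 2.831
R = exp(-2.831)
R = 0.059

0.059


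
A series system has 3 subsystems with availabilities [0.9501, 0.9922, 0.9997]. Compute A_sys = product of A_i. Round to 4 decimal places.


Subsystems: [0.9501, 0.9922, 0.9997]
After subsystem 1 (A=0.9501): product = 0.9501
After subsystem 2 (A=0.9922): product = 0.9427
After subsystem 3 (A=0.9997): product = 0.9424
A_sys = 0.9424

0.9424


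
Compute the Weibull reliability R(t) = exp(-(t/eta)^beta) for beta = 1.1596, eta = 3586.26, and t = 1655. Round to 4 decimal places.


beta = 1.1596, eta = 3586.26, t = 1655
t/eta = 1655 / 3586.26 = 0.4615
(t/eta)^beta = 0.4615^1.1596 = 0.4079
R(t) = exp(-0.4079)
R(t) = 0.665

0.665


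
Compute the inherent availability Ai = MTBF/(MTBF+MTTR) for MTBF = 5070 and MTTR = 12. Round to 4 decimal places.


MTBF = 5070
MTTR = 12
MTBF + MTTR = 5082
Ai = 5070 / 5082
Ai = 0.9976

0.9976


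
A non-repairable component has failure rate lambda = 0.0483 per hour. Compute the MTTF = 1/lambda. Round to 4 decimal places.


lambda = 0.0483
MTTF = 1 / 0.0483
MTTF = 20.7039

20.7039


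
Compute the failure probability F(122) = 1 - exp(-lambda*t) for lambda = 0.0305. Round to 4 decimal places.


lambda = 0.0305, t = 122
lambda * t = 3.721
exp(-3.721) = 0.0242
F(t) = 1 - 0.0242
F(t) = 0.9758

0.9758


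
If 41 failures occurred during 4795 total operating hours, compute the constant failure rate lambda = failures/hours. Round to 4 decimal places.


failures = 41
total_hours = 4795
lambda = 41 / 4795
lambda = 0.0086

0.0086


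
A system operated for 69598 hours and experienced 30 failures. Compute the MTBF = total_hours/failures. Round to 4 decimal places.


total_hours = 69598
failures = 30
MTBF = 69598 / 30
MTBF = 2319.9333

2319.9333


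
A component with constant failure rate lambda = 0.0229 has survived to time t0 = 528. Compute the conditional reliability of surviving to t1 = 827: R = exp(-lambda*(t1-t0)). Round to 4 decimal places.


lambda = 0.0229
t0 = 528, t1 = 827
t1 - t0 = 299
lambda * (t1-t0) = 0.0229 * 299 = 6.8471
R = exp(-6.8471)
R = 0.0011

0.0011


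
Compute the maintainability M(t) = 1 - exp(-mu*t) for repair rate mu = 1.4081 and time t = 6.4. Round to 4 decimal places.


mu = 1.4081, t = 6.4
mu * t = 1.4081 * 6.4 = 9.0118
exp(-9.0118) = 0.0001
M(t) = 1 - 0.0001
M(t) = 0.9999

0.9999


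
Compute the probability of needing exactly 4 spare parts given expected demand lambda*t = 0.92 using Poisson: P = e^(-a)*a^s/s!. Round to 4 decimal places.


a = 0.92, s = 4
e^(-a) = e^(-0.92) = 0.3985
a^s = 0.92^4 = 0.7164
s! = 24
P = 0.3985 * 0.7164 / 24
P = 0.0119

0.0119


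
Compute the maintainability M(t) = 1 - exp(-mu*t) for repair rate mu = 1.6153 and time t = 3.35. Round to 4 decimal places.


mu = 1.6153, t = 3.35
mu * t = 1.6153 * 3.35 = 5.4113
exp(-5.4113) = 0.0045
M(t) = 1 - 0.0045
M(t) = 0.9955

0.9955


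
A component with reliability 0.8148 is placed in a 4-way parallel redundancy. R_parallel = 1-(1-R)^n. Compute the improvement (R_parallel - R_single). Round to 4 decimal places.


R_single = 0.8148, n = 4
1 - R_single = 0.1852
(1 - R_single)^n = 0.1852^4 = 0.0012
R_parallel = 1 - 0.0012 = 0.9988
Improvement = 0.9988 - 0.8148
Improvement = 0.184

0.184


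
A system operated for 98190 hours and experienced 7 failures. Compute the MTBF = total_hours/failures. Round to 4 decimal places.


total_hours = 98190
failures = 7
MTBF = 98190 / 7
MTBF = 14027.1429

14027.1429


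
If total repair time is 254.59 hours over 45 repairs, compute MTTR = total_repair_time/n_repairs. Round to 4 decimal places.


total_repair_time = 254.59
n_repairs = 45
MTTR = 254.59 / 45
MTTR = 5.6576

5.6576


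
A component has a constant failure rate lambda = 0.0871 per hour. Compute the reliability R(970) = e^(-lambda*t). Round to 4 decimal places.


lambda = 0.0871
t = 970
lambda * t = 84.487
R(t) = e^(-84.487)
R(t) = 0.0

0.0


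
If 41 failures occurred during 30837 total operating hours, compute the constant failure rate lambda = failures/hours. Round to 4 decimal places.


failures = 41
total_hours = 30837
lambda = 41 / 30837
lambda = 0.0013

0.0013


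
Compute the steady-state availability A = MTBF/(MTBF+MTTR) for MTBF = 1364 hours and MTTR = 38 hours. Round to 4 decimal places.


MTBF = 1364
MTTR = 38
MTBF + MTTR = 1402
A = 1364 / 1402
A = 0.9729

0.9729


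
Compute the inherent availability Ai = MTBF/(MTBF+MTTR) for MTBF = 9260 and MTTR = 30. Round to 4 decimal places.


MTBF = 9260
MTTR = 30
MTBF + MTTR = 9290
Ai = 9260 / 9290
Ai = 0.9968

0.9968


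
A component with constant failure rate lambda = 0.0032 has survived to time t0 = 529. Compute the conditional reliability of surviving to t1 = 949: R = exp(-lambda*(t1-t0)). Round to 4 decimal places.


lambda = 0.0032
t0 = 529, t1 = 949
t1 - t0 = 420
lambda * (t1-t0) = 0.0032 * 420 = 1.344
R = exp(-1.344)
R = 0.2608

0.2608


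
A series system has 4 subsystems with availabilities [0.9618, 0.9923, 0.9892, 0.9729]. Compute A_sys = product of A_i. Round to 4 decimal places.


Subsystems: [0.9618, 0.9923, 0.9892, 0.9729]
After subsystem 1 (A=0.9618): product = 0.9618
After subsystem 2 (A=0.9923): product = 0.9544
After subsystem 3 (A=0.9892): product = 0.9441
After subsystem 4 (A=0.9729): product = 0.9185
A_sys = 0.9185

0.9185


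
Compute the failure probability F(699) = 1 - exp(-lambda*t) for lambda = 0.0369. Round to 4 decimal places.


lambda = 0.0369, t = 699
lambda * t = 25.7931
exp(-25.7931) = 0.0
F(t) = 1 - 0.0
F(t) = 1.0

1.0


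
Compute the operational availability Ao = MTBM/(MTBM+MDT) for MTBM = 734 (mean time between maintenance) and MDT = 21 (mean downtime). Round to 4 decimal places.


MTBM = 734
MDT = 21
MTBM + MDT = 755
Ao = 734 / 755
Ao = 0.9722

0.9722


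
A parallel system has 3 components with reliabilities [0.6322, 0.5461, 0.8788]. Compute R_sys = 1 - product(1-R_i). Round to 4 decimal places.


Components: [0.6322, 0.5461, 0.8788]
(1 - 0.6322) = 0.3678, running product = 0.3678
(1 - 0.5461) = 0.4539, running product = 0.1669
(1 - 0.8788) = 0.1212, running product = 0.0202
Product of (1-R_i) = 0.0202
R_sys = 1 - 0.0202 = 0.9798

0.9798


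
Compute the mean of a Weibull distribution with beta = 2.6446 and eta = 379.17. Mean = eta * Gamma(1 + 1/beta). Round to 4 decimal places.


beta = 2.6446, eta = 379.17
1/beta = 0.3781
1 + 1/beta = 1.3781
Gamma(1.3781) = 0.8887
Mean = 379.17 * 0.8887
Mean = 336.959

336.959


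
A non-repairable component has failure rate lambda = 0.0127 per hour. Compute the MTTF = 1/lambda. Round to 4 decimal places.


lambda = 0.0127
MTTF = 1 / 0.0127
MTTF = 78.7402

78.7402


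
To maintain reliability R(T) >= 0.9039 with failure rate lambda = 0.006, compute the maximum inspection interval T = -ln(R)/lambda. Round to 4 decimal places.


R_target = 0.9039
lambda = 0.006
-ln(0.9039) = 0.101
T = 0.101 / 0.006
T = 16.8394

16.8394


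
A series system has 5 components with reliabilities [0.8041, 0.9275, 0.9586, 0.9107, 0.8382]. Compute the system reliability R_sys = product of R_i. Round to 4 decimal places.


Components: [0.8041, 0.9275, 0.9586, 0.9107, 0.8382]
After component 1 (R=0.8041): product = 0.8041
After component 2 (R=0.9275): product = 0.7458
After component 3 (R=0.9586): product = 0.7149
After component 4 (R=0.9107): product = 0.6511
After component 5 (R=0.8382): product = 0.5457
R_sys = 0.5457

0.5457


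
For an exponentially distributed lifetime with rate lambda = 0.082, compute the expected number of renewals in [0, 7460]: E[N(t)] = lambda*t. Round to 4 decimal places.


lambda = 0.082
t = 7460
E[N(t)] = lambda * t
E[N(t)] = 0.082 * 7460
E[N(t)] = 611.72

611.72


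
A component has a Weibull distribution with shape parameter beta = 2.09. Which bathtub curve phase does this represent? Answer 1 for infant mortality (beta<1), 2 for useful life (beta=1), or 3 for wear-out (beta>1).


beta = 2.09
Compare beta to 1:
beta < 1 => infant mortality (phase 1)
beta = 1 => useful life (phase 2)
beta > 1 => wear-out (phase 3)
Since beta = 2.09, this is wear-out (increasing failure rate)
Phase = 3

3


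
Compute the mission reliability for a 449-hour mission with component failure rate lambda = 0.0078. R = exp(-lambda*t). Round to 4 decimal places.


lambda = 0.0078
mission_time = 449
lambda * t = 0.0078 * 449 = 3.5022
R = exp(-3.5022)
R = 0.0301

0.0301


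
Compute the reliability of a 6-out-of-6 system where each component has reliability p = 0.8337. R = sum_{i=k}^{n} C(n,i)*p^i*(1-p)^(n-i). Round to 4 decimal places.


k = 6, n = 6, p = 0.8337
i=6: C(6,6)=1 * 0.8337^6 * 0.1663^0 = 0.3358
R = sum of terms = 0.3358

0.3358


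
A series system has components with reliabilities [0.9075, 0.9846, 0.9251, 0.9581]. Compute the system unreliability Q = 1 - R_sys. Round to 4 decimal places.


Components: [0.9075, 0.9846, 0.9251, 0.9581]
After component 1: product = 0.9075
After component 2: product = 0.8935
After component 3: product = 0.8266
After component 4: product = 0.792
R_sys = 0.792
Q = 1 - 0.792 = 0.208

0.208


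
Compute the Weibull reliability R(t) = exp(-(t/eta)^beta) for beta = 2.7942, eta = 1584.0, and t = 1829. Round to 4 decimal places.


beta = 2.7942, eta = 1584.0, t = 1829
t/eta = 1829 / 1584.0 = 1.1547
(t/eta)^beta = 1.1547^2.7942 = 1.4946
R(t) = exp(-1.4946)
R(t) = 0.2243

0.2243


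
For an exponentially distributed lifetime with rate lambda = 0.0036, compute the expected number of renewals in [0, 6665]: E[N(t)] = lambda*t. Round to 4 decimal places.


lambda = 0.0036
t = 6665
E[N(t)] = lambda * t
E[N(t)] = 0.0036 * 6665
E[N(t)] = 23.994

23.994


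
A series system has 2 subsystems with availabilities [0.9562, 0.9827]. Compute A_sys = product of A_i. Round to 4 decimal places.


Subsystems: [0.9562, 0.9827]
After subsystem 1 (A=0.9562): product = 0.9562
After subsystem 2 (A=0.9827): product = 0.9397
A_sys = 0.9397

0.9397


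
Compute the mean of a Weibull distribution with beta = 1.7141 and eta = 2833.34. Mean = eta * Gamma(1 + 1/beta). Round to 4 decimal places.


beta = 1.7141, eta = 2833.34
1/beta = 0.5834
1 + 1/beta = 1.5834
Gamma(1.5834) = 0.8918
Mean = 2833.34 * 0.8918
Mean = 2526.6404

2526.6404


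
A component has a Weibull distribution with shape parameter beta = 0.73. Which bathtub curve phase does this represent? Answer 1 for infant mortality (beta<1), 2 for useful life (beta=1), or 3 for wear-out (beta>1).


beta = 0.73
Compare beta to 1:
beta < 1 => infant mortality (phase 1)
beta = 1 => useful life (phase 2)
beta > 1 => wear-out (phase 3)
Since beta = 0.73, this is infant mortality (decreasing failure rate)
Phase = 1

1


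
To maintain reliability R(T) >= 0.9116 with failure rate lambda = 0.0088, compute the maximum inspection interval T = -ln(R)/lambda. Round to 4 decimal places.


R_target = 0.9116
lambda = 0.0088
-ln(0.9116) = 0.0926
T = 0.0926 / 0.0088
T = 10.5175

10.5175


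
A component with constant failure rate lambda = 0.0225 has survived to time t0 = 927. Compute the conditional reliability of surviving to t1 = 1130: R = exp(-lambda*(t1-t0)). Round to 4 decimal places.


lambda = 0.0225
t0 = 927, t1 = 1130
t1 - t0 = 203
lambda * (t1-t0) = 0.0225 * 203 = 4.5675
R = exp(-4.5675)
R = 0.0104

0.0104


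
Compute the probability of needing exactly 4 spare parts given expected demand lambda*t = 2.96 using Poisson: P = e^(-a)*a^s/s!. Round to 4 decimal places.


a = 2.96, s = 4
e^(-a) = e^(-2.96) = 0.0518
a^s = 2.96^4 = 76.7656
s! = 24
P = 0.0518 * 76.7656 / 24
P = 0.1657

0.1657


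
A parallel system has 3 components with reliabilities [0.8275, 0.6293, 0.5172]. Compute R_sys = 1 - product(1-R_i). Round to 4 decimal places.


Components: [0.8275, 0.6293, 0.5172]
(1 - 0.8275) = 0.1725, running product = 0.1725
(1 - 0.6293) = 0.3707, running product = 0.0639
(1 - 0.5172) = 0.4828, running product = 0.0309
Product of (1-R_i) = 0.0309
R_sys = 1 - 0.0309 = 0.9691

0.9691


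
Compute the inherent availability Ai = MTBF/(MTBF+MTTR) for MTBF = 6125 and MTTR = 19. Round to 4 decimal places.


MTBF = 6125
MTTR = 19
MTBF + MTTR = 6144
Ai = 6125 / 6144
Ai = 0.9969

0.9969


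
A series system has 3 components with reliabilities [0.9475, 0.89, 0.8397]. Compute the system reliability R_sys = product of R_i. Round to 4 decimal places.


Components: [0.9475, 0.89, 0.8397]
After component 1 (R=0.9475): product = 0.9475
After component 2 (R=0.89): product = 0.8433
After component 3 (R=0.8397): product = 0.7081
R_sys = 0.7081

0.7081


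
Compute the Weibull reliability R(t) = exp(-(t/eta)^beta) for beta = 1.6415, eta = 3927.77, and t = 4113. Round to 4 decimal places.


beta = 1.6415, eta = 3927.77, t = 4113
t/eta = 4113 / 3927.77 = 1.0472
(t/eta)^beta = 1.0472^1.6415 = 1.0786
R(t) = exp(-1.0786)
R(t) = 0.3401

0.3401


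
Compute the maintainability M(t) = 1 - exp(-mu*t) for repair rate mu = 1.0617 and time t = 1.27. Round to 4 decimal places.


mu = 1.0617, t = 1.27
mu * t = 1.0617 * 1.27 = 1.3484
exp(-1.3484) = 0.2597
M(t) = 1 - 0.2597
M(t) = 0.7403

0.7403


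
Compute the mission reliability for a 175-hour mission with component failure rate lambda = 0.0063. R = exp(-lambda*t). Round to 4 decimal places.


lambda = 0.0063
mission_time = 175
lambda * t = 0.0063 * 175 = 1.1025
R = exp(-1.1025)
R = 0.332

0.332


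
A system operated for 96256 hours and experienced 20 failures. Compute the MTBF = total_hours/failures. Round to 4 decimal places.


total_hours = 96256
failures = 20
MTBF = 96256 / 20
MTBF = 4812.8

4812.8


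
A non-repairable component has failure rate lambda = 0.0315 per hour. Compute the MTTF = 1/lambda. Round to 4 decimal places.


lambda = 0.0315
MTTF = 1 / 0.0315
MTTF = 31.746

31.746


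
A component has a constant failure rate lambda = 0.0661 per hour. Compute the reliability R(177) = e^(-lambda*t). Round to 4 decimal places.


lambda = 0.0661
t = 177
lambda * t = 11.6997
R(t) = e^(-11.6997)
R(t) = 0.0

0.0


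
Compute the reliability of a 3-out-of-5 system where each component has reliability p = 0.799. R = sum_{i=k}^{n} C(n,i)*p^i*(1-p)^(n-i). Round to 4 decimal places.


k = 3, n = 5, p = 0.799
i=3: C(5,3)=10 * 0.799^3 * 0.201^2 = 0.2061
i=4: C(5,4)=5 * 0.799^4 * 0.201^1 = 0.4096
i=5: C(5,5)=1 * 0.799^5 * 0.201^0 = 0.3256
R = sum of terms = 0.9413

0.9413


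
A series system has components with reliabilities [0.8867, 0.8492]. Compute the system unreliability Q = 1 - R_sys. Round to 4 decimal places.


Components: [0.8867, 0.8492]
After component 1: product = 0.8867
After component 2: product = 0.753
R_sys = 0.753
Q = 1 - 0.753 = 0.247

0.247


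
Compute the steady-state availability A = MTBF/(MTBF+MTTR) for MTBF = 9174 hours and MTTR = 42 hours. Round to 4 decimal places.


MTBF = 9174
MTTR = 42
MTBF + MTTR = 9216
A = 9174 / 9216
A = 0.9954

0.9954


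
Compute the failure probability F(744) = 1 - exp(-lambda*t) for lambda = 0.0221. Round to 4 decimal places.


lambda = 0.0221, t = 744
lambda * t = 16.4424
exp(-16.4424) = 0.0
F(t) = 1 - 0.0
F(t) = 1.0

1.0


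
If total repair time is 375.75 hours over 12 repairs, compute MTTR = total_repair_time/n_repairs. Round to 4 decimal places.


total_repair_time = 375.75
n_repairs = 12
MTTR = 375.75 / 12
MTTR = 31.3125

31.3125


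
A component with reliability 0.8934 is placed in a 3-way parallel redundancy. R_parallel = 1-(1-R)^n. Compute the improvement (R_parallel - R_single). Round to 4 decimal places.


R_single = 0.8934, n = 3
1 - R_single = 0.1066
(1 - R_single)^n = 0.1066^3 = 0.0012
R_parallel = 1 - 0.0012 = 0.9988
Improvement = 0.9988 - 0.8934
Improvement = 0.1054

0.1054


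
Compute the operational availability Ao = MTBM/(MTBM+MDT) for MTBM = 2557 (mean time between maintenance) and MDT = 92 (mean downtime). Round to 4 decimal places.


MTBM = 2557
MDT = 92
MTBM + MDT = 2649
Ao = 2557 / 2649
Ao = 0.9653

0.9653


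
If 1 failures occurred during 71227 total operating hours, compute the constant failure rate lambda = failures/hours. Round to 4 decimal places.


failures = 1
total_hours = 71227
lambda = 1 / 71227
lambda = 0.0

0.0


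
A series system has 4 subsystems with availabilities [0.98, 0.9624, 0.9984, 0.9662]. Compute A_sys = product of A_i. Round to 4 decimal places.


Subsystems: [0.98, 0.9624, 0.9984, 0.9662]
After subsystem 1 (A=0.98): product = 0.98
After subsystem 2 (A=0.9624): product = 0.9432
After subsystem 3 (A=0.9984): product = 0.9416
After subsystem 4 (A=0.9662): product = 0.9098
A_sys = 0.9098

0.9098


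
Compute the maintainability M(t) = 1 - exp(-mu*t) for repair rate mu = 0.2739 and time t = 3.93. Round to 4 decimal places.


mu = 0.2739, t = 3.93
mu * t = 0.2739 * 3.93 = 1.0764
exp(-1.0764) = 0.3408
M(t) = 1 - 0.3408
M(t) = 0.6592

0.6592


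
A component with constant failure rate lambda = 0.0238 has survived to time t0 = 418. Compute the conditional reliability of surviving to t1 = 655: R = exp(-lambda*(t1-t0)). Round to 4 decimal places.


lambda = 0.0238
t0 = 418, t1 = 655
t1 - t0 = 237
lambda * (t1-t0) = 0.0238 * 237 = 5.6406
R = exp(-5.6406)
R = 0.0036

0.0036


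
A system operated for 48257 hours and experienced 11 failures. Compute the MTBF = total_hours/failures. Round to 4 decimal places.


total_hours = 48257
failures = 11
MTBF = 48257 / 11
MTBF = 4387.0

4387.0


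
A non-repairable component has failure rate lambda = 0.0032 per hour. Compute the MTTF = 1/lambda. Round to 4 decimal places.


lambda = 0.0032
MTTF = 1 / 0.0032
MTTF = 312.5

312.5


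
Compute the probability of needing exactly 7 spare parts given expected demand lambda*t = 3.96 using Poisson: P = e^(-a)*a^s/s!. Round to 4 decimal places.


a = 3.96, s = 7
e^(-a) = e^(-3.96) = 0.0191
a^s = 3.96^7 = 15270.9587
s! = 5040
P = 0.0191 * 15270.9587 / 5040
P = 0.0578

0.0578


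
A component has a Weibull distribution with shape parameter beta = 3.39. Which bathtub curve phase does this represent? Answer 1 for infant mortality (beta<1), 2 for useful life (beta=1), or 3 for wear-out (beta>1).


beta = 3.39
Compare beta to 1:
beta < 1 => infant mortality (phase 1)
beta = 1 => useful life (phase 2)
beta > 1 => wear-out (phase 3)
Since beta = 3.39, this is wear-out (increasing failure rate)
Phase = 3

3


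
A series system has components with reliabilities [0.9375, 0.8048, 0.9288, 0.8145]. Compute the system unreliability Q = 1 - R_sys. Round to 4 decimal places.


Components: [0.9375, 0.8048, 0.9288, 0.8145]
After component 1: product = 0.9375
After component 2: product = 0.7545
After component 3: product = 0.7008
After component 4: product = 0.5708
R_sys = 0.5708
Q = 1 - 0.5708 = 0.4292

0.4292


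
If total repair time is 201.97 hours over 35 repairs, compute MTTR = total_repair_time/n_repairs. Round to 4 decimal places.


total_repair_time = 201.97
n_repairs = 35
MTTR = 201.97 / 35
MTTR = 5.7706

5.7706


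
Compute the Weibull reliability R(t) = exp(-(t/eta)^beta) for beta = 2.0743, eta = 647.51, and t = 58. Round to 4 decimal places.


beta = 2.0743, eta = 647.51, t = 58
t/eta = 58 / 647.51 = 0.0896
(t/eta)^beta = 0.0896^2.0743 = 0.0067
R(t) = exp(-0.0067)
R(t) = 0.9933

0.9933


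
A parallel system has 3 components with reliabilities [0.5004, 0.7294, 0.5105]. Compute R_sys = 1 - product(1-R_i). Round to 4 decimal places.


Components: [0.5004, 0.7294, 0.5105]
(1 - 0.5004) = 0.4996, running product = 0.4996
(1 - 0.7294) = 0.2706, running product = 0.1352
(1 - 0.5105) = 0.4895, running product = 0.0662
Product of (1-R_i) = 0.0662
R_sys = 1 - 0.0662 = 0.9338

0.9338


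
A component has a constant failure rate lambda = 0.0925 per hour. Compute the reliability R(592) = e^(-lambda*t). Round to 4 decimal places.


lambda = 0.0925
t = 592
lambda * t = 54.76
R(t) = e^(-54.76)
R(t) = 0.0

0.0


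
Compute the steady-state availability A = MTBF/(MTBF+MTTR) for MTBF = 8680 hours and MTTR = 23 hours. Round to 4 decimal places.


MTBF = 8680
MTTR = 23
MTBF + MTTR = 8703
A = 8680 / 8703
A = 0.9974

0.9974


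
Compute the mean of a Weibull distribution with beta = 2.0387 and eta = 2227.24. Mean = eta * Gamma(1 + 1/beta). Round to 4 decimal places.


beta = 2.0387, eta = 2227.24
1/beta = 0.4905
1 + 1/beta = 1.4905
Gamma(1.4905) = 0.886
Mean = 2227.24 * 0.886
Mean = 1973.2399

1973.2399


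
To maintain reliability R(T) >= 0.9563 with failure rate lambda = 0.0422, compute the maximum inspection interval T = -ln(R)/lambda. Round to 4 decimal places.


R_target = 0.9563
lambda = 0.0422
-ln(0.9563) = 0.0447
T = 0.0447 / 0.0422
T = 1.0589

1.0589


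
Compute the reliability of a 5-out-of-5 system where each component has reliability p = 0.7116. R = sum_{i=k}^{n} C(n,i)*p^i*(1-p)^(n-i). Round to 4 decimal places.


k = 5, n = 5, p = 0.7116
i=5: C(5,5)=1 * 0.7116^5 * 0.2884^0 = 0.1825
R = sum of terms = 0.1825

0.1825
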